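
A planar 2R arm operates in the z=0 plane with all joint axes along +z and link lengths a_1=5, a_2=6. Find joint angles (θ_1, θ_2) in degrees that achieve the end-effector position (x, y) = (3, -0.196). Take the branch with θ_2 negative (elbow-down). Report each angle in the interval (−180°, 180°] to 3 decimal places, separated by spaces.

cos θ_2 = (9.0384−5²−6²)/(2·5·6) = -0.8660; θ_2 = -150.0001° (elbow-down)
β = atan2(-0.1960,3.0000) = -3.7380°; ψ = atan2(-3.0000,-0.1962) = -93.7410°
θ_1 = β − ψ = 90.0030°

90.003 -150.000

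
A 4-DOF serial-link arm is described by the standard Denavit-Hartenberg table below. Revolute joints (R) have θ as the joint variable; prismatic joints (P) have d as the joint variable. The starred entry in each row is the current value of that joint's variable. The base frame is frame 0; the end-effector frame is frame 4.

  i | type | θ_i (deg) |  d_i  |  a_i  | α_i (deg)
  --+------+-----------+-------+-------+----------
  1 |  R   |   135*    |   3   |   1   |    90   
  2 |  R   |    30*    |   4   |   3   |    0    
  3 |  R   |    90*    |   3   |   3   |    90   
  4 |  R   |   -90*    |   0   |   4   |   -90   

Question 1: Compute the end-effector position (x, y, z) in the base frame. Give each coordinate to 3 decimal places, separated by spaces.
after link 1: o_1 = (-0.7071, 0.7071, 3.0000)
after link 2: o_2 = (0.2842, 5.3727, 4.5000)
after link 3: o_3 = (3.4662, 6.4333, 7.0981)
after link 4: o_4 = (0.6378, 3.6049, 7.0981)

0.638 3.605 7.098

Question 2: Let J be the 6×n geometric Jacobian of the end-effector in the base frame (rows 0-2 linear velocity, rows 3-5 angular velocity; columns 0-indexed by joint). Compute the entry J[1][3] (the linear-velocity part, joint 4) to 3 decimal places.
-1.414

axis z_3 = (-0.6124,0.6124,0.5000); lever o_n−o_3 = (-2.8284,-2.8284,0.0000)
cross product → J_v[:, 3] = (1.4142,-1.4142,3.4641)
J_ω[:, 3] = z_3
entry J[1][3] = -1.4142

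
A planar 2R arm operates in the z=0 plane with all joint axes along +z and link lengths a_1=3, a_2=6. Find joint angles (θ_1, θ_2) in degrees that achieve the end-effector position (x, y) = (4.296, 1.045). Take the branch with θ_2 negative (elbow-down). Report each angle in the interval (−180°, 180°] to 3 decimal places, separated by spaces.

cos θ_2 = (19.5476−3²−6²)/(2·3·6) = -0.7070; θ_2 = -134.9922° (elbow-down)
β = atan2(1.0450,4.2960) = 13.6716°; ψ = atan2(-4.2432,-1.2421) = -106.3156°
θ_1 = β − ψ = 119.9873°

119.987 -134.992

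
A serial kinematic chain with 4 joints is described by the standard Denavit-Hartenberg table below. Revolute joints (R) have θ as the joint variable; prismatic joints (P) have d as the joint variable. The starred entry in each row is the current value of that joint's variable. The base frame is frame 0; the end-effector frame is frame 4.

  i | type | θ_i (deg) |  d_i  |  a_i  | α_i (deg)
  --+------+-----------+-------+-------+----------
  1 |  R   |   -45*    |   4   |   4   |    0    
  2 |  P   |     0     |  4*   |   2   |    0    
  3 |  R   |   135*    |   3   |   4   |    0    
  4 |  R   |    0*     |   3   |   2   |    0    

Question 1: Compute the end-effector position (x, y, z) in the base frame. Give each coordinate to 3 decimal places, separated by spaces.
after link 1: o_1 = (2.8284, -2.8284, 4.0000)
after link 2: o_2 = (4.2426, -4.2426, 8.0000)
after link 3: o_3 = (4.2426, -0.2426, 11.0000)
after link 4: o_4 = (4.2426, 1.7574, 14.0000)

4.243 1.757 14.000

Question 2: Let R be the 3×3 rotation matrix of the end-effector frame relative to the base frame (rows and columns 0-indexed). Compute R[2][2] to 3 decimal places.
1.000

End-effector z-axis (col 2 of R) = (0.0000,0.0000,1.0000)
R[2][2] = 1.0000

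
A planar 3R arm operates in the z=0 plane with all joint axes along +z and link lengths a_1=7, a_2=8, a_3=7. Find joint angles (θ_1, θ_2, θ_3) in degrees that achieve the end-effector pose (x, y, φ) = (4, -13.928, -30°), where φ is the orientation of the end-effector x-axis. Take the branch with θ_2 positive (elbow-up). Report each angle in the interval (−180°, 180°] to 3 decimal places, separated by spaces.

wrist centre = target − a_3·(cos φ, sin φ) = (-2.0622, -10.4280)
cos θ_2 = (112.9958−7²−8²)/(2·7·8) = -0.0000; θ_2 = 90.0022° (elbow-up)
β = atan2(-10.4280,-2.0622) = -101.1861°; ψ = atan2(8.0000,6.9997) = 48.8153°
θ_1 = β − ψ = -150.0014°
θ_3 = φ − θ_1 − θ_2 = 29.9993° (wrapped to (-180°,180°])

-150.001 90.002 29.999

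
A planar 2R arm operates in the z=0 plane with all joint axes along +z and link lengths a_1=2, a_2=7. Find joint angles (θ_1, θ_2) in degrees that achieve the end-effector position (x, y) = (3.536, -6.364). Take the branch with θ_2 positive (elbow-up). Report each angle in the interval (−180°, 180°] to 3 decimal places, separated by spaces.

-134.990 89.992

cos θ_2 = (53.0038−2²−7²)/(2·2·7) = 0.0001; θ_2 = 89.9922° (elbow-up)
β = atan2(-6.3640,3.5360) = -60.9423°; ψ = atan2(7.0000,2.0009) = 74.0474°
θ_1 = β − ψ = -134.9898°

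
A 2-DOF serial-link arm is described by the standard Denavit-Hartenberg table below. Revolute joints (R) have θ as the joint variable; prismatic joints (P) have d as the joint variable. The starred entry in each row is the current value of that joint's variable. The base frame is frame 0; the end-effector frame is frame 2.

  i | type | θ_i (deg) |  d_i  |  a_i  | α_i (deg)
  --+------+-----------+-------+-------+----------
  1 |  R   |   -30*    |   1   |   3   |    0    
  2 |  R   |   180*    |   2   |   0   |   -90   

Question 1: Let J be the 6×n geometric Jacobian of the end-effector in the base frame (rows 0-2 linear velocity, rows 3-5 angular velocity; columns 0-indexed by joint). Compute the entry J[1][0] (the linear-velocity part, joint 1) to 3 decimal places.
axis z_0 = ẑ; lever o_n−o_0 = (2.5981,-1.5000,3.0000)
cross product → J_v[:, 0] = (1.5000,2.5981,-0.0000)
J_ω[:, 0] = z_0
entry J[1][0] = 2.5981

2.598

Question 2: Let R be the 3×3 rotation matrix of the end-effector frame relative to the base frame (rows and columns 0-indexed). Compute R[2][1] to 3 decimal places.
-1.000

End-effector y-axis (col 1 of R) = (-0.0000,-0.0000,-1.0000)
R[2][1] = -1.0000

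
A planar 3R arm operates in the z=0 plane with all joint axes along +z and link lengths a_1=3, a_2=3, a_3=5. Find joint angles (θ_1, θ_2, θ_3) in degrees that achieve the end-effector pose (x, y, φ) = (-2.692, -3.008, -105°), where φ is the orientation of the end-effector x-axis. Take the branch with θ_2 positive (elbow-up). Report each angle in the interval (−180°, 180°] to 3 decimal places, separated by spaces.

60.003 134.998 59.999

wrist centre = target − a_3·(cos φ, sin φ) = (-1.3979, 1.8216)
cos θ_2 = (5.2725−3²−3²)/(2·3·3) = -0.7071; θ_2 = 134.9982° (elbow-up)
β = atan2(1.8216,-1.3979) = 127.5024°; ψ = atan2(2.1214,0.8787) = 67.4991°
θ_1 = β − ψ = 60.0033°
θ_3 = φ − θ_1 − θ_2 = 59.9985° (wrapped to (-180°,180°])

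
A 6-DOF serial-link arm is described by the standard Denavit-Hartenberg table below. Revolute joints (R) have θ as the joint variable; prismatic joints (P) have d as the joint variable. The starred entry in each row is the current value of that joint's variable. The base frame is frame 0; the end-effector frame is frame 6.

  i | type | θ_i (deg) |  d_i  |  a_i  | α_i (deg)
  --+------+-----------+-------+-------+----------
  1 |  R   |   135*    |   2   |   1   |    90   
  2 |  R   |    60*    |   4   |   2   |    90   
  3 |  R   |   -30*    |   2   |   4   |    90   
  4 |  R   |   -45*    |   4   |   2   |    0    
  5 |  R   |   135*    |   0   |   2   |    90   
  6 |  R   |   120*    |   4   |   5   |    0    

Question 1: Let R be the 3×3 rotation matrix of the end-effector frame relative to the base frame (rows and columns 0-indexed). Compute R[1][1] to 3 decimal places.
-0.136

End-effector y-axis (col 1 of R) = (0.7481,-0.1358,0.6495)
R[1][1] = -0.1358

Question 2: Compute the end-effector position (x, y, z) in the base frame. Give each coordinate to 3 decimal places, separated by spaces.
after link 1: o_1 = (-0.7071, 0.7071, 2.0000)
after link 2: o_2 = (1.4142, 4.2426, 3.7321)
after link 3: o_3 = (-2.4495, 5.2779, 5.7321)
after link 4: o_4 = (-4.2589, 1.1883, 5.7678)
after link 5: o_5 = (-5.4836, 2.4131, 4.7678)
after link 6: o_6 = (-8.4778, -2.7245, 7.1428)

-8.478 -2.724 7.143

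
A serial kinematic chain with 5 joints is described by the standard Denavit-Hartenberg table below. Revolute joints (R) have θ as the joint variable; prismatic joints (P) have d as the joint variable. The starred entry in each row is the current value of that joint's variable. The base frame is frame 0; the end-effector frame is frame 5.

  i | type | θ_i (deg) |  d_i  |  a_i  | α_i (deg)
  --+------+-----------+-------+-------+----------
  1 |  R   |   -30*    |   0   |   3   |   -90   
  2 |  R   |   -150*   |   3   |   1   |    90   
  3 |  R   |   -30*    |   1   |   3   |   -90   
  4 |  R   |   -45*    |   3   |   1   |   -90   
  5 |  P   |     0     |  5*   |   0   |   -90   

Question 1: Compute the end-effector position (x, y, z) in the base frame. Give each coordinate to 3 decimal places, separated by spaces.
-2.201 3.553 5.970

after link 1: o_1 = (2.5981, -1.5000, 0.0000)
after link 2: o_2 = (3.3481, 1.5311, 0.5000)
after link 3: o_3 = (0.2165, 1.6071, 0.9330)
after link 4: o_4 = (-0.5517, 4.6423, 1.3768)
after link 5: o_5 = (-2.2010, 3.5533, 5.9696)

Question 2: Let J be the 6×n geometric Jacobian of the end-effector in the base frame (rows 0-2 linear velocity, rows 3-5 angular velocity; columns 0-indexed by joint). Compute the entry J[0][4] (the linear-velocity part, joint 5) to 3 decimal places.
prismatic axis z_4 = (-0.3299,-0.2178,0.9186)
J_v[:, 4] = z_4; J_ω[:, 4] = (0,0,0)
entry J[0][4] = -0.3299

-0.330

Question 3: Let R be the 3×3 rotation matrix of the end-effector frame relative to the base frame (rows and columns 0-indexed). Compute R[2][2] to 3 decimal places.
End-effector z-axis (col 2 of R) = (-0.0580,-0.9665,-0.2500)
R[2][2] = -0.2500

-0.250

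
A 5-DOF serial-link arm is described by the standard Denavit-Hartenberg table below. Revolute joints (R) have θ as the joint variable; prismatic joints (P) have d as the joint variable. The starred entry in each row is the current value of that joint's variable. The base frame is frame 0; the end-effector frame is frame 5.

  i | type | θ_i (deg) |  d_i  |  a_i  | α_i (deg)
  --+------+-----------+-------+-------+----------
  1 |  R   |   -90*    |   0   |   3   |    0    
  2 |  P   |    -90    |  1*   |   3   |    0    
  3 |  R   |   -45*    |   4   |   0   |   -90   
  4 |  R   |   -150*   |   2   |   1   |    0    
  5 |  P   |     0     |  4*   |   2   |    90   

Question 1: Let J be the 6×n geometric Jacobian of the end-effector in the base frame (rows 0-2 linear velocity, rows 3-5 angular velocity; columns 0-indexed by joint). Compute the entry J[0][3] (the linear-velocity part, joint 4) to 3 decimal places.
axis z_3 = (-0.7071,-0.7071,0.0000); lever o_n−o_3 = (-2.4055,-6.0798,1.5000)
cross product → J_v[:, 3] = (-1.0607,1.0607,2.5981)
J_ω[:, 3] = z_3
entry J[0][3] = -1.0607

-1.061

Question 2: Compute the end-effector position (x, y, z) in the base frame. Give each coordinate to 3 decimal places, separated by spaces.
after link 1: o_1 = (0.0000, -3.0000, 0.0000)
after link 2: o_2 = (-3.0000, -3.0000, 1.0000)
after link 3: o_3 = (-3.0000, -3.0000, 5.0000)
after link 4: o_4 = (-3.8018, -5.0266, 5.5000)
after link 5: o_5 = (-5.4055, -9.0798, 6.5000)

-5.406 -9.080 6.500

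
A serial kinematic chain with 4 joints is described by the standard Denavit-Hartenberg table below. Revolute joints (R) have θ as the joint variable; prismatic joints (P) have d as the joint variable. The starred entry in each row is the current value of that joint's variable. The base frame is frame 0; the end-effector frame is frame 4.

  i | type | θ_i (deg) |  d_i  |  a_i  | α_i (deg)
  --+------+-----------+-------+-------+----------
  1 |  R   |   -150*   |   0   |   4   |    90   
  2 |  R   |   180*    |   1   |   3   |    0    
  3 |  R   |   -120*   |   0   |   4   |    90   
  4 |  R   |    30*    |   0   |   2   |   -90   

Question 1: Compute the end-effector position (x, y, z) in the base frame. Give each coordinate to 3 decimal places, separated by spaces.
-4.348 -0.201 4.964

after link 1: o_1 = (-3.4641, -2.0000, 0.0000)
after link 2: o_2 = (-1.3660, 0.3660, 0.0000)
after link 3: o_3 = (-3.0981, -0.6340, 3.4641)
after link 4: o_4 = (-4.3481, -0.2010, 4.9641)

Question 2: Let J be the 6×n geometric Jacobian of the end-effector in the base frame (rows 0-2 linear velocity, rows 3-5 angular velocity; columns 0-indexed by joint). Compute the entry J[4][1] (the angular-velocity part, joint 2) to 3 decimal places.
0.866

axis z_1 = (-0.5000,0.8660,0.0000); lever o_n−o_1 = (-0.8840,1.7990,4.9641)
cross product → J_v[:, 1] = (4.2990,2.4821,-0.1340)
J_ω[:, 1] = z_1
entry J[4][1] = 0.8660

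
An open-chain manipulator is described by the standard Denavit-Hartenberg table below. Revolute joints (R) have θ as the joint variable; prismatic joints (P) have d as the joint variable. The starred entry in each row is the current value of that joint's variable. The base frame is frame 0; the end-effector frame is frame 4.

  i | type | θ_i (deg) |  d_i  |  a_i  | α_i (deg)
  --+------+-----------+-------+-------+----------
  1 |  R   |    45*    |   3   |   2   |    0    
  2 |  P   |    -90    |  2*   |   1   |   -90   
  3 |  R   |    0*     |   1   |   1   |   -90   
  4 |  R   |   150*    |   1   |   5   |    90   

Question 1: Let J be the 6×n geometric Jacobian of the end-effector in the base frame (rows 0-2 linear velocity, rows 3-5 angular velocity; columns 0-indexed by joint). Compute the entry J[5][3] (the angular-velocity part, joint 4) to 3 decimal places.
-1.000

axis z_3 = (0.0000,0.0000,-1.0000); lever o_n−o_3 = (-4.8296,1.2941,-1.0000)
cross product → J_v[:, 3] = (1.2941,4.8296,0.0000)
J_ω[:, 3] = z_3
entry J[5][3] = -1.0000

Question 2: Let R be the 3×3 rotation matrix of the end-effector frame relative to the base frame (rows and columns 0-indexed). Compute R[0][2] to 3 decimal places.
-0.259

End-effector z-axis (col 2 of R) = (-0.2588,-0.9659,-0.0000)
R[0][2] = -0.2588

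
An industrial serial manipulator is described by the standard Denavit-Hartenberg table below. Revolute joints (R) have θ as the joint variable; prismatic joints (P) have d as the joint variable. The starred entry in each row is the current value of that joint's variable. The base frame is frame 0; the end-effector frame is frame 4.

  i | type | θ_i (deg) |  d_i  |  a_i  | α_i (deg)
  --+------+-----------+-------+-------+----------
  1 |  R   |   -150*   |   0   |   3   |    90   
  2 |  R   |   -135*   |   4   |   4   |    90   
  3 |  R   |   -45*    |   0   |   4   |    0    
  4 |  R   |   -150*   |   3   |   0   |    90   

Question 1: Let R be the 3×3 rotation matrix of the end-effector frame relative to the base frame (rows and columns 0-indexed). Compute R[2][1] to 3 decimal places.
End-effector y-axis (col 1 of R) = (0.6124,0.3536,0.7071)
R[2][1] = 0.7071

0.707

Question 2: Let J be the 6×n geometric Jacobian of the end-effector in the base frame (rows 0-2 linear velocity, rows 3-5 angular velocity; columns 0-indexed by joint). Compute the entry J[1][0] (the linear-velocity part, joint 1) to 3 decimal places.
axis z_0 = ẑ; lever o_n−o_0 = (2.8348,2.9895,-2.7071)
cross product → J_v[:, 0] = (-2.9895,2.8348,0.0000)
J_ω[:, 0] = z_0
entry J[1][0] = 2.8348

2.835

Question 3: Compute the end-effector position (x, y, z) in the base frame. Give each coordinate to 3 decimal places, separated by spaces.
2.835 2.989 -2.707

after link 1: o_1 = (-2.5981, -1.5000, 0.0000)
after link 2: o_2 = (-2.1486, 3.3783, -2.8284)
after link 3: o_3 = (0.9977, 1.9288, -4.8284)
after link 4: o_4 = (2.8348, 2.9895, -2.7071)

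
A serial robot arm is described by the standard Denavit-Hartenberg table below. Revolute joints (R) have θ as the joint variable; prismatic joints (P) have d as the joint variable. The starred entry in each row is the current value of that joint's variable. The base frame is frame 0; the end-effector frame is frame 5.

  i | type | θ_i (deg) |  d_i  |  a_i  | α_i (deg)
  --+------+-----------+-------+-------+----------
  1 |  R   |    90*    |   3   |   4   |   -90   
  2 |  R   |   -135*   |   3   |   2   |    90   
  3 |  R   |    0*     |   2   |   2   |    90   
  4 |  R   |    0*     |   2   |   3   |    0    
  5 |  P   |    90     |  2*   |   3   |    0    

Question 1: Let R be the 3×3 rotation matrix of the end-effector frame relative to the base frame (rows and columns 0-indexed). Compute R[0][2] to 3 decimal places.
1.000

End-effector z-axis (col 2 of R) = (1.0000,-0.0000,-0.0000)
R[0][2] = 1.0000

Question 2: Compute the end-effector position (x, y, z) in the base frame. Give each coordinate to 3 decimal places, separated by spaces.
1.000 -4.485 4.414

after link 1: o_1 = (0.0000, 4.0000, 3.0000)
after link 2: o_2 = (-3.0000, 2.5858, 4.4142)
after link 3: o_3 = (-3.0000, -0.2426, 4.4142)
after link 4: o_4 = (-1.0000, -2.3640, 6.5355)
after link 5: o_5 = (1.0000, -4.4853, 4.4142)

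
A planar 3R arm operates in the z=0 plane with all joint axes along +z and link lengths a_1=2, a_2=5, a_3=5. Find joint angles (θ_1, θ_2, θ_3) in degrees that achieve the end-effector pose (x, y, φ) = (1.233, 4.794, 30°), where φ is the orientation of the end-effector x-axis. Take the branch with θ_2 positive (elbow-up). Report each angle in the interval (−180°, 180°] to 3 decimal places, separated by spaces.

29.981 135.013 -134.994

wrist centre = target − a_3·(cos φ, sin φ) = (-3.0971, 2.2940)
cos θ_2 = (14.8546−2²−5²)/(2·2·5) = -0.7073; θ_2 = 135.0131° (elbow-up)
β = atan2(2.2940,-3.0971) = 143.4732°; ψ = atan2(3.5347,-1.5363) = 113.4918°
θ_1 = β − ψ = 29.9813°
θ_3 = φ − θ_1 − θ_2 = -134.9944° (wrapped to (-180°,180°])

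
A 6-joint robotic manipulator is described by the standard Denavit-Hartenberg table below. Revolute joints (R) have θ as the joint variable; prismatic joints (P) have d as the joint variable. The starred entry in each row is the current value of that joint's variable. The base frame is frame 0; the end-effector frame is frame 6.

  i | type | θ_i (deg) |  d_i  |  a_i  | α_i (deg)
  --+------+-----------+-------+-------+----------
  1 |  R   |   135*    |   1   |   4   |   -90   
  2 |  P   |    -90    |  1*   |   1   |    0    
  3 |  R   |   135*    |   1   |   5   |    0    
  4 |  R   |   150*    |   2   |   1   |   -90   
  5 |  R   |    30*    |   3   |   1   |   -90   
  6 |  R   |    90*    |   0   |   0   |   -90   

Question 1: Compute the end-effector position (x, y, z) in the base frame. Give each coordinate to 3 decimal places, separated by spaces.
after link 1: o_1 = (-2.8284, 2.8284, 1.0000)
after link 2: o_2 = (-3.5355, 2.1213, 2.0000)
after link 3: o_3 = (-6.7426, 3.9142, -1.5355)
after link 4: o_4 = (-7.4738, 1.8170, -1.2767)
after link 5: o_5 = (-7.0778, 2.1281, 1.8452)
after link 6: o_6 = (-7.0778, 2.1281, 1.8452)

-7.078 2.128 1.845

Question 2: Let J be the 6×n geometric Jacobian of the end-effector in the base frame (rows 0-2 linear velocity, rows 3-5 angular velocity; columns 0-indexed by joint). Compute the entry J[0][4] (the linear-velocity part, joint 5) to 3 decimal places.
0.271

axis z_4 = (-0.1830,0.1830,0.9659); lever o_n−o_4 = (0.3960,0.3111,3.1219)
cross product → J_v[:, 4] = (0.2709,0.9539,-0.1294)
J_ω[:, 4] = z_4
entry J[0][4] = 0.2709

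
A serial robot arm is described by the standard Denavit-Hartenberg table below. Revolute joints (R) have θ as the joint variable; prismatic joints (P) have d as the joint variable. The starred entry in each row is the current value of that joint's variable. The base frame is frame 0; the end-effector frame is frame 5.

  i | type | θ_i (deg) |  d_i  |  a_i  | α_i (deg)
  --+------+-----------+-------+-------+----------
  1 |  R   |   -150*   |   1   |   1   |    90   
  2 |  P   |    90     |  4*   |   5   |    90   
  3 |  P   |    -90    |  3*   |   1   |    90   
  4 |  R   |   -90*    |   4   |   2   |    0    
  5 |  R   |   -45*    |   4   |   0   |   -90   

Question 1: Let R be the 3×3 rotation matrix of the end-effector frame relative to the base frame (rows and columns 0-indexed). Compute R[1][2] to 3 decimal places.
End-effector z-axis (col 2 of R) = (0.9659,-0.2588,-0.0000)
R[1][2] = -0.2588

-0.259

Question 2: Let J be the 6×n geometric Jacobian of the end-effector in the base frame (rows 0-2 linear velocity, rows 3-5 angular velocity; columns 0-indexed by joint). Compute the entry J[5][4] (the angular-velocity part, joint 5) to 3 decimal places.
-1.000

axis z_4 = (0.0000,0.0000,-1.0000); lever o_n−o_4 = (0.0000,0.0000,-4.0000)
cross product → J_v[:, 4] = (0.0000,0.0000,0.0000)
J_ω[:, 4] = z_4
entry J[5][4] = -1.0000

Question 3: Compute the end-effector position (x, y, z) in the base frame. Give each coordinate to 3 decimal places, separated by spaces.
after link 1: o_1 = (-0.8660, -0.5000, 1.0000)
after link 2: o_2 = (-2.8660, 2.9641, 6.0000)
after link 3: o_3 = (-4.9641, 0.5981, 6.0000)
after link 4: o_4 = (-3.2321, 1.5981, 2.0000)
after link 5: o_5 = (-3.2321, 1.5981, -2.0000)

-3.232 1.598 -2.000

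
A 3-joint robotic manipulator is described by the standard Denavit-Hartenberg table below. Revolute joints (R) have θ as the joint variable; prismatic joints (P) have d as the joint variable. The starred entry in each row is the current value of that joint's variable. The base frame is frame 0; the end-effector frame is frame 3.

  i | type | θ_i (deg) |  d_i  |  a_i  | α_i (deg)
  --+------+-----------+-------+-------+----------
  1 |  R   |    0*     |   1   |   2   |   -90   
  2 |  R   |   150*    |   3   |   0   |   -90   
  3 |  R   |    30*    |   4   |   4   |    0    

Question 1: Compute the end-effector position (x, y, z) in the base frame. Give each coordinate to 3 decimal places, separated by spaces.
after link 1: o_1 = (2.0000, 0.0000, 1.0000)
after link 2: o_2 = (2.0000, 3.0000, 1.0000)
after link 3: o_3 = (-3.0000, 1.0000, 2.7321)

-3.000 1.000 2.732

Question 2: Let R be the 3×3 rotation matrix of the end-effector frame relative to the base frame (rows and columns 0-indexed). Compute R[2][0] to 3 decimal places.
End-effector x-axis (col 0 of R) = (-0.7500,-0.5000,-0.4330)
R[2][0] = -0.4330

-0.433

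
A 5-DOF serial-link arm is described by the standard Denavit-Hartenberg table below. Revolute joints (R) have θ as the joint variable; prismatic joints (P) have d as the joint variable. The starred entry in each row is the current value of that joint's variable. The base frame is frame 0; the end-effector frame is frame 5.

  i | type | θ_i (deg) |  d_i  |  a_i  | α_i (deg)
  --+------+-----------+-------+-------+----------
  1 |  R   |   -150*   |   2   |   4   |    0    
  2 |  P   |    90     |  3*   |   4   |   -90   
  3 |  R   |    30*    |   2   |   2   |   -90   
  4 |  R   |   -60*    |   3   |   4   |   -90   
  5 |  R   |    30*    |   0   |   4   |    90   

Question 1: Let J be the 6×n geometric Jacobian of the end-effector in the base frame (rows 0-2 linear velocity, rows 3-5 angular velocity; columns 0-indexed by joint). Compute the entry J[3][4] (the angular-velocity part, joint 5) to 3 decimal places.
axis z_4 = (-0.0580,-0.8995,-0.4330); lever o_n−o_4 = (3.8481,-0.6651,0.8660)
cross product → J_v[:, 4] = (-1.0670,-1.6160,3.5000)
J_ω[:, 4] = z_4
entry J[3][4] = -0.0580

-0.058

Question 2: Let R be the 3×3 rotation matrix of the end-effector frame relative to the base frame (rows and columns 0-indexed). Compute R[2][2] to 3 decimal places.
-0.875

End-effector z-axis (col 2 of R) = (0.2667,0.4040,-0.8750)
R[2][2] = -0.8750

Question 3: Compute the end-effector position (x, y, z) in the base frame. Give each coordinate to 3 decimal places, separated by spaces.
8.098 -5.098 1.268

after link 1: o_1 = (-3.4641, -2.0000, 2.0000)
after link 2: o_2 = (-1.4641, -5.4641, 5.0000)
after link 3: o_3 = (1.1340, -5.9641, 4.0000)
after link 4: o_4 = (4.2500, -4.4330, 0.4019)
after link 5: o_5 = (8.0981, -5.0981, 1.2679)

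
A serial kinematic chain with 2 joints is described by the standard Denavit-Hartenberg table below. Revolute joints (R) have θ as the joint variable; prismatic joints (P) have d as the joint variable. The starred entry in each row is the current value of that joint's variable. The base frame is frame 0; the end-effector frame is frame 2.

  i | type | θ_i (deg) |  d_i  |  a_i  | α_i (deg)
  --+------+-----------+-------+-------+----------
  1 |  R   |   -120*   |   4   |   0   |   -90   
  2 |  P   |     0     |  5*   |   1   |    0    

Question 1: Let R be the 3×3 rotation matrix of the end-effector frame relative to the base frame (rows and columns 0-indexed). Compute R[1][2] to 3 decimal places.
End-effector z-axis (col 2 of R) = (0.8660,-0.5000,0.0000)
R[1][2] = -0.5000

-0.500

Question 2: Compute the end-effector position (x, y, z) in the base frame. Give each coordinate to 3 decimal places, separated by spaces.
after link 1: o_1 = (0.0000, 0.0000, 4.0000)
after link 2: o_2 = (3.8301, -3.3660, 4.0000)

3.830 -3.366 4.000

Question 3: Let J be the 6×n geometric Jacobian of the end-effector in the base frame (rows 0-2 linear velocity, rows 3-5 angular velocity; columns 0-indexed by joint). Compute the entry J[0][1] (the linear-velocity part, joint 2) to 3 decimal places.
0.866

prismatic axis z_1 = (0.8660,-0.5000,0.0000)
J_v[:, 1] = z_1; J_ω[:, 1] = (0,0,0)
entry J[0][1] = 0.8660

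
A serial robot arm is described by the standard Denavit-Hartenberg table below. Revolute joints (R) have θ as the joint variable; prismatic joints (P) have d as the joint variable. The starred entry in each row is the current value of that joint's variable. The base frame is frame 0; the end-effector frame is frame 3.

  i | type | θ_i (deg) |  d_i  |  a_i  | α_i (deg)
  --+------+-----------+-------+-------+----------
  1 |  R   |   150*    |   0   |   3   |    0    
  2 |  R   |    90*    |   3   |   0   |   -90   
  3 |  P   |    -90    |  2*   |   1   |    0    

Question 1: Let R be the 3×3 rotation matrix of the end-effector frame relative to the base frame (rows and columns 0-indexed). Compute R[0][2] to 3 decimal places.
End-effector z-axis (col 2 of R) = (0.8660,-0.5000,0.0000)
R[0][2] = 0.8660

0.866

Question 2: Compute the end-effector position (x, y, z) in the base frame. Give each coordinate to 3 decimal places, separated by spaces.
after link 1: o_1 = (-2.5981, 1.5000, 0.0000)
after link 2: o_2 = (-2.5981, 1.5000, 3.0000)
after link 3: o_3 = (-0.8660, 0.5000, 4.0000)

-0.866 0.500 4.000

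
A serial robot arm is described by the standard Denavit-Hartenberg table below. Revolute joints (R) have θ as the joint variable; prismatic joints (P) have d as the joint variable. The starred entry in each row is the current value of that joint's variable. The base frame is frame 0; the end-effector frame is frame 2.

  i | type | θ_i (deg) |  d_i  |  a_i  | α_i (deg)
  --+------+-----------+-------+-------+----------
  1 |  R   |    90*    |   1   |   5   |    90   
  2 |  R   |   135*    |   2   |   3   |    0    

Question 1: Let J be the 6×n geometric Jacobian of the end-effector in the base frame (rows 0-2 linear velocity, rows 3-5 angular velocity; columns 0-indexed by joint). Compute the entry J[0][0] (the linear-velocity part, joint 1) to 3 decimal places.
-2.879

axis z_0 = ẑ; lever o_n−o_0 = (2.0000,2.8787,3.1213)
cross product → J_v[:, 0] = (-2.8787,2.0000,0.0000)
J_ω[:, 0] = z_0
entry J[0][0] = -2.8787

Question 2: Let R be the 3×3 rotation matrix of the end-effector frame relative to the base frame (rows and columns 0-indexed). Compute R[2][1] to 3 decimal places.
End-effector y-axis (col 1 of R) = (-0.0000,-0.7071,-0.7071)
R[2][1] = -0.7071

-0.707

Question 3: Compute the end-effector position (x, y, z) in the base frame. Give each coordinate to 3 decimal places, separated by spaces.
after link 1: o_1 = (0.0000, 5.0000, 1.0000)
after link 2: o_2 = (2.0000, 2.8787, 3.1213)

2.000 2.879 3.121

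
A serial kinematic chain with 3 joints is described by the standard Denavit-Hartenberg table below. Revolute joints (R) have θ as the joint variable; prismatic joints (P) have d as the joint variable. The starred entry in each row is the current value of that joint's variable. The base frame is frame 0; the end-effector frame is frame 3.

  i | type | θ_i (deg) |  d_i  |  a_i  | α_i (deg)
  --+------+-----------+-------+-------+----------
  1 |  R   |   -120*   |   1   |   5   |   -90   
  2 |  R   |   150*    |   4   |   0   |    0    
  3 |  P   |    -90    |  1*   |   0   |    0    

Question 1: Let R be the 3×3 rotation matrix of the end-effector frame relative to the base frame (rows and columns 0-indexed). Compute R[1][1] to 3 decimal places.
0.750

End-effector y-axis (col 1 of R) = (0.4330,0.7500,-0.5000)
R[1][1] = 0.7500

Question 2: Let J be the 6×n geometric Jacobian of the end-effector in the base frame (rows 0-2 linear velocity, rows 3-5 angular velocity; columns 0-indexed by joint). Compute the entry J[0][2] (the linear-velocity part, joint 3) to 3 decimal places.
prismatic axis z_2 = (0.8660,-0.5000,0.0000)
J_v[:, 2] = z_2; J_ω[:, 2] = (0,0,0)
entry J[0][2] = 0.8660

0.866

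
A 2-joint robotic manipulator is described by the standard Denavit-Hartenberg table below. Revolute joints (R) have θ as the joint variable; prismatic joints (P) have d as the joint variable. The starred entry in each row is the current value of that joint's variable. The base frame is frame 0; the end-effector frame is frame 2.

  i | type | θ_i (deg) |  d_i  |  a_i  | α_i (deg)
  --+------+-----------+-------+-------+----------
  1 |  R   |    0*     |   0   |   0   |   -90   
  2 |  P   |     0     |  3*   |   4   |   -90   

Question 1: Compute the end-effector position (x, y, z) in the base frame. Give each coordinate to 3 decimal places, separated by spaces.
after link 1: o_1 = (0.0000, 0.0000, 0.0000)
after link 2: o_2 = (4.0000, 3.0000, 0.0000)

4.000 3.000 0.000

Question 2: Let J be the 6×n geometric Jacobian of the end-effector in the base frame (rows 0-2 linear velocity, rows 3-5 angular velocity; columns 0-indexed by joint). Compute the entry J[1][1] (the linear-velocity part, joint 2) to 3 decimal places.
prismatic axis z_1 = (0.0000,1.0000,0.0000)
J_v[:, 1] = z_1; J_ω[:, 1] = (0,0,0)
entry J[1][1] = 1.0000

1.000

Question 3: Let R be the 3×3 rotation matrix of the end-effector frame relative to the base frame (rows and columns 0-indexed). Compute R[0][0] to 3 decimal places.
End-effector x-axis (col 0 of R) = (1.0000,0.0000,0.0000)
R[0][0] = 1.0000

1.000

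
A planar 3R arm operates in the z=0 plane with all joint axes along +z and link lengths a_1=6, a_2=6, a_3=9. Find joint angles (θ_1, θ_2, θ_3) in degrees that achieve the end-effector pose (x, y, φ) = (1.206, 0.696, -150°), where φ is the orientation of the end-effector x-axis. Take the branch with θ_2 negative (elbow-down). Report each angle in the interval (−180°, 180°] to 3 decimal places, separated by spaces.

wrist centre = target − a_3·(cos φ, sin φ) = (9.0002, 5.1960)
cos θ_2 = (108.0025−6²−6²)/(2·6·6) = 0.5000; θ_2 = -59.9977° (elbow-down)
β = atan2(5.1960,9.0002) = 29.9986°; ψ = atan2(-5.1960,9.0002) = -29.9988°
θ_1 = β − ψ = 59.9975°
θ_3 = φ − θ_1 − θ_2 = -149.9998° (wrapped to (-180°,180°])

59.997 -59.998 -150.000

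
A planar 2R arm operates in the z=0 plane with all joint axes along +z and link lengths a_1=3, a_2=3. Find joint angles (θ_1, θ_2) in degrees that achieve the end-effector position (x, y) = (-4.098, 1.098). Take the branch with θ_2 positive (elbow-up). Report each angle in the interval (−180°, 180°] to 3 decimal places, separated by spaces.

cos θ_2 = (17.9992−3²−3²)/(2·3·3) = -0.0000; θ_2 = 90.0025° (elbow-up)
β = atan2(1.0980,-4.0980) = 165.0007°; ψ = atan2(3.0000,2.9999) = 45.0013°
θ_1 = β − ψ = 119.9995°

119.999 90.003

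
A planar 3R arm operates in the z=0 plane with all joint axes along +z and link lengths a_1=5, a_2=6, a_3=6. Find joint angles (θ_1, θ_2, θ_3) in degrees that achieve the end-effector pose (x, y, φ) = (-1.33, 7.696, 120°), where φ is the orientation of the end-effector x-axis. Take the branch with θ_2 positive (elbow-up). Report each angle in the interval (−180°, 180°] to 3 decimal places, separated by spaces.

wrist centre = target − a_3·(cos φ, sin φ) = (1.6700, 2.4998)
cos θ_2 = (9.0381−5²−6²)/(2·5·6) = -0.8660; θ_2 = 150.0006° (elbow-up)
β = atan2(2.4998,1.6700) = 56.2555°; ψ = atan2(2.9999,-0.1962) = 93.7416°
θ_1 = β − ψ = -37.4862°
θ_3 = φ − θ_1 − θ_2 = 7.4855° (wrapped to (-180°,180°])

-37.486 150.001 7.486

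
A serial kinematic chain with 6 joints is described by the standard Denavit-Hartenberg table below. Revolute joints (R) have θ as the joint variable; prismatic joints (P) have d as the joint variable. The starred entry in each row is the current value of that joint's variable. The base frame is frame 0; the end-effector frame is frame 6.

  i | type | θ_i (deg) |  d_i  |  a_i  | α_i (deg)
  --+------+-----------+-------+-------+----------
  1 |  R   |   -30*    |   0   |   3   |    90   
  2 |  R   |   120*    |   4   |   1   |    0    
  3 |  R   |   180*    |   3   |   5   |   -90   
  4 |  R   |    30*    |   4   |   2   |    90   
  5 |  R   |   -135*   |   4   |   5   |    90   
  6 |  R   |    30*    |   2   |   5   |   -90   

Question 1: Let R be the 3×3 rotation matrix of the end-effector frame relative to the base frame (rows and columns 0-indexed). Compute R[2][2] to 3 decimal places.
End-effector z-axis (col 2 of R) = (0.2986,-0.8343,-0.4634)
R[2][2] = -0.4634

-0.463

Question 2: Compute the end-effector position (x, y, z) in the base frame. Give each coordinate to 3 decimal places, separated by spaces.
-5.222 -15.039 -2.362

after link 1: o_1 = (2.5981, -1.5000, 0.0000)
after link 2: o_2 = (0.1651, -4.7141, 0.8660)
after link 3: o_3 = (0.8301, -8.5622, -3.4641)
after link 4: o_4 = (5.0801, -9.8612, -2.9641)
after link 5: o_5 = (-0.6473, -12.5958, -3.8123)
after link 6: o_6 = (-5.2218, -15.0389, -2.3616)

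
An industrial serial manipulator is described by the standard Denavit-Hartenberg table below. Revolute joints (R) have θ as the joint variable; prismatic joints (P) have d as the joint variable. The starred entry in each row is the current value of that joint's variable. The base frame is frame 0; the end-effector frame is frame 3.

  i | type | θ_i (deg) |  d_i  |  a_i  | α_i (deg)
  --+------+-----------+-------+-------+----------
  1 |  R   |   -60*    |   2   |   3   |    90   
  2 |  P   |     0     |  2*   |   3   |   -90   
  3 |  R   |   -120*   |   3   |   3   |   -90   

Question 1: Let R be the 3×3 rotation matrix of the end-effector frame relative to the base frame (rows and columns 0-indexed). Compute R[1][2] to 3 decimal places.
End-effector z-axis (col 2 of R) = (0.0000,-1.0000,0.0000)
R[1][2] = -1.0000

-1.000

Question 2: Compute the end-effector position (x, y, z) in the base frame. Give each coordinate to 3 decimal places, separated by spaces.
after link 1: o_1 = (1.5000, -2.5981, 2.0000)
after link 2: o_2 = (1.2679, -6.1962, 2.0000)
after link 3: o_3 = (-1.7321, -6.1962, 5.0000)

-1.732 -6.196 5.000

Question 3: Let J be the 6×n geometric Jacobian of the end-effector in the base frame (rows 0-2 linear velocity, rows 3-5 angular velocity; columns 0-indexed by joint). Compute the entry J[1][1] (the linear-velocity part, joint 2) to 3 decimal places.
prismatic axis z_1 = (-0.8660,-0.5000,0.0000)
J_v[:, 1] = z_1; J_ω[:, 1] = (0,0,0)
entry J[1][1] = -0.5000

-0.500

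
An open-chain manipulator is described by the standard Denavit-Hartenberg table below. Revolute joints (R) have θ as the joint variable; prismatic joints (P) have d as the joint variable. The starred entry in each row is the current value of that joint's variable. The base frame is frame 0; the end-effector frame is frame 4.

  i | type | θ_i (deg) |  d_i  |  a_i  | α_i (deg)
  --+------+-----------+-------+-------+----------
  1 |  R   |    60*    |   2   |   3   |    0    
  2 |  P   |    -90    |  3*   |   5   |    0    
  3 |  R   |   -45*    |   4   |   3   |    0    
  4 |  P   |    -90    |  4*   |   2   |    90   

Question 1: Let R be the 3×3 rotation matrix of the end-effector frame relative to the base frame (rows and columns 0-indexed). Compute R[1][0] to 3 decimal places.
End-effector x-axis (col 0 of R) = (-0.9659,-0.2588,0.0000)
R[1][0] = -0.2588

-0.259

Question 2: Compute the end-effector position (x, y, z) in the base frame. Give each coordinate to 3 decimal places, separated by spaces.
after link 1: o_1 = (1.5000, 2.5981, 2.0000)
after link 2: o_2 = (5.8301, 0.0981, 5.0000)
after link 3: o_3 = (6.6066, -2.7997, 9.0000)
after link 4: o_4 = (4.6747, -3.3173, 13.0000)

4.675 -3.317 13.000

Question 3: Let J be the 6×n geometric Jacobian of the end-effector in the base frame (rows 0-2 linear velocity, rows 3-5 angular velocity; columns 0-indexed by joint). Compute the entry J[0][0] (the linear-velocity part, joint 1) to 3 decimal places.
3.317

axis z_0 = ẑ; lever o_n−o_0 = (4.6747,-3.3173,13.0000)
cross product → J_v[:, 0] = (3.3173,4.6747,-0.0000)
J_ω[:, 0] = z_0
entry J[0][0] = 3.3173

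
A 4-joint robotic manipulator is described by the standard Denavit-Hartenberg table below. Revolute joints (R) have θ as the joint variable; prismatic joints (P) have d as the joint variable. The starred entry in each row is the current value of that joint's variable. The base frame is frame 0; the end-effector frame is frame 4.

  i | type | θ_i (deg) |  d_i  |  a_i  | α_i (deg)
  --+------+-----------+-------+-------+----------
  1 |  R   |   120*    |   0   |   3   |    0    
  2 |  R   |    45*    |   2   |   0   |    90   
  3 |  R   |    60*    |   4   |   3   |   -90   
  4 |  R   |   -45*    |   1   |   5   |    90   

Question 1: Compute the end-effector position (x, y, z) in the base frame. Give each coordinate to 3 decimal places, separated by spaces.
after link 1: o_1 = (-1.5000, 2.5981, 0.0000)
after link 2: o_2 = (-1.5000, 2.5981, 2.0000)
after link 3: o_3 = (-1.9136, 6.8500, 4.5981)
after link 4: o_4 = (-1.8696, 10.4985, 8.1599)

-1.870 10.498 8.160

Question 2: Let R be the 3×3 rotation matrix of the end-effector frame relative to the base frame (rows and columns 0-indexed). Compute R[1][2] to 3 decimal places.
End-effector z-axis (col 2 of R) = (0.5245,0.5915,-0.6124)
R[1][2] = 0.5915

0.592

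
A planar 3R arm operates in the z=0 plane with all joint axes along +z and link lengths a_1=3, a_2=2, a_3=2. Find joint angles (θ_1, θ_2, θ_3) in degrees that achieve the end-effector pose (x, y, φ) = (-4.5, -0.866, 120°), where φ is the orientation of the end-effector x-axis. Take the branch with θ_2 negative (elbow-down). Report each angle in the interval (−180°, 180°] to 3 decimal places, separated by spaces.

wrist centre = target − a_3·(cos φ, sin φ) = (-3.5000, -2.5981)
cos θ_2 = (18.9999−3²−2²)/(2·3·2) = 0.5000; θ_2 = -60.0007° (elbow-down)
β = atan2(-2.5981,-3.5000) = -143.4135°; ψ = atan2(-1.7321,4.0000) = -23.4135°
θ_1 = β − ψ = -120.0000°
θ_3 = φ − θ_1 − θ_2 = -59.9993° (wrapped to (-180°,180°])

-120.000 -60.001 -59.999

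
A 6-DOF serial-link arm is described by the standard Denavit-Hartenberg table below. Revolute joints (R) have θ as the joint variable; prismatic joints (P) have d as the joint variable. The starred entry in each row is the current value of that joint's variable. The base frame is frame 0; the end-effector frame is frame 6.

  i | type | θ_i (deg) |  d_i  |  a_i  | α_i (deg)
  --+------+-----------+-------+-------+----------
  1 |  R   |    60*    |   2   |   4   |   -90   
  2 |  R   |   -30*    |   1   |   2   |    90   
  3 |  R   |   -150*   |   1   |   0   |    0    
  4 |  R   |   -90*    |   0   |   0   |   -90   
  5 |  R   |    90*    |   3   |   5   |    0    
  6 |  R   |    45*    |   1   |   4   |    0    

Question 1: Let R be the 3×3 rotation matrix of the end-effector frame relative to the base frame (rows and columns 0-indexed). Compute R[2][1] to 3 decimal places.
End-effector y-axis (col 1 of R) = (0.5066,-0.3472,0.7891)
R[2][1] = 0.7891

0.789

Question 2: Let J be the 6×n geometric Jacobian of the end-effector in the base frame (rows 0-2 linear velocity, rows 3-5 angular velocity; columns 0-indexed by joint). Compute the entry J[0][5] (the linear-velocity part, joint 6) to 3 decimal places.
axis z_5 = (0.0580,-0.8995,-0.4330); lever o_n−o_5 = (3.4988,0.1611,-2.1754)
cross product → J_v[:, 5] = (2.0266,-1.3888,3.1566)
J_ω[:, 5] = z_5
entry J[0][5] = 2.0266

2.027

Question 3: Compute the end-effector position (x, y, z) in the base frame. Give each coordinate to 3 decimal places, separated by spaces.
after link 1: o_1 = (2.0000, 3.4641, 2.0000)
after link 2: o_2 = (2.0000, 5.4641, 3.0000)
after link 3: o_3 = (1.7500, 5.0311, 3.8660)
after link 4: o_4 = (1.7500, 5.0311, 3.8660)
after link 5: o_5 = (3.1740, 4.4976, -1.7631)
after link 6: o_6 = (6.6729, 4.6587, -3.9385)

6.673 4.659 -3.939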